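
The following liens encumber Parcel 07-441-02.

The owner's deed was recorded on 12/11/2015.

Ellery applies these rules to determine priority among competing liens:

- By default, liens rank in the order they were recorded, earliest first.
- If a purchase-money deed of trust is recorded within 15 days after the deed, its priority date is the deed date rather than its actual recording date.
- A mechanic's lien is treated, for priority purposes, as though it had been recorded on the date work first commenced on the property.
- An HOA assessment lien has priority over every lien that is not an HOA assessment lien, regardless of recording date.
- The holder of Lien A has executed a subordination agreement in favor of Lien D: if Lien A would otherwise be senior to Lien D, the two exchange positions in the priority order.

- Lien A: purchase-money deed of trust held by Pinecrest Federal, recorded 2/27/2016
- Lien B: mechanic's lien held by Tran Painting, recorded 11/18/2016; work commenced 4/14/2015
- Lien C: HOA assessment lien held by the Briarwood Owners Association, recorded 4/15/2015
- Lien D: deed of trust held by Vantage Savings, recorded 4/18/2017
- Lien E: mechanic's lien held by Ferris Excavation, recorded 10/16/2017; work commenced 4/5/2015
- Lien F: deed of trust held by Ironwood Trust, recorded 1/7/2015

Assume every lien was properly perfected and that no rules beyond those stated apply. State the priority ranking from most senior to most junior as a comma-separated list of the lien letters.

First, effective dates: A missed the 15-day window (78 days after the deed), so its recording date stands; B's effective date is 4/14/2015, when work began; E's effective date is 4/5/2015, when work began.
C, as an HOA assessment lien, has superpriority and ranks first.
Ordering the rest by effective date: F (1/7/2015), E (4/5/2015), B (4/14/2015), A (2/27/2016), D (4/18/2017).
The subordination applies — A was senior to D — so A and D swap.

C, F, E, B, D, A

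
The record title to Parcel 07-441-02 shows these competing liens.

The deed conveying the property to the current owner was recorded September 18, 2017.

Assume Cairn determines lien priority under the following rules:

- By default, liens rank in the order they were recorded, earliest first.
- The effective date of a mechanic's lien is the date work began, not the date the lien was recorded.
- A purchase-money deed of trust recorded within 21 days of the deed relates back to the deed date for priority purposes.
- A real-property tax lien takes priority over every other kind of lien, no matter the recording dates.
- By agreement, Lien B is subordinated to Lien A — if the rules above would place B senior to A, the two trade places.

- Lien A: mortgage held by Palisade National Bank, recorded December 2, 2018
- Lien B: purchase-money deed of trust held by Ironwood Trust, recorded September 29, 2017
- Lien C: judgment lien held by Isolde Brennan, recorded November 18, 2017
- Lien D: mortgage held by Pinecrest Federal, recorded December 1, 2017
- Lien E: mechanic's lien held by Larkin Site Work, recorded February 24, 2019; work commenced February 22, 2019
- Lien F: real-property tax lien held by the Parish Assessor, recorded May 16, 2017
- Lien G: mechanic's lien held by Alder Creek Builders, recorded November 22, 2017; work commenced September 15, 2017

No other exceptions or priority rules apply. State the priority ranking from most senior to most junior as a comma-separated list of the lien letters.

F, G, A, C, D, B, E

Effective dates after the stated exceptions: B's effective date is the deed date, September 18, 2017; E is treated as recorded February 22, 2019, the work-commencement date; G relates back to September 15, 2017 (work commenced).
As a real-property tax lien, F is senior to every other lien.
The other liens, earliest effective date first: G (September 15, 2017), B (September 18, 2017), C (November 18, 2017), D (December 1, 2017), A (December 2, 2018), E (February 22, 2019).
B would otherwise be senior to A, so under the subordination agreement B and A exchange positions.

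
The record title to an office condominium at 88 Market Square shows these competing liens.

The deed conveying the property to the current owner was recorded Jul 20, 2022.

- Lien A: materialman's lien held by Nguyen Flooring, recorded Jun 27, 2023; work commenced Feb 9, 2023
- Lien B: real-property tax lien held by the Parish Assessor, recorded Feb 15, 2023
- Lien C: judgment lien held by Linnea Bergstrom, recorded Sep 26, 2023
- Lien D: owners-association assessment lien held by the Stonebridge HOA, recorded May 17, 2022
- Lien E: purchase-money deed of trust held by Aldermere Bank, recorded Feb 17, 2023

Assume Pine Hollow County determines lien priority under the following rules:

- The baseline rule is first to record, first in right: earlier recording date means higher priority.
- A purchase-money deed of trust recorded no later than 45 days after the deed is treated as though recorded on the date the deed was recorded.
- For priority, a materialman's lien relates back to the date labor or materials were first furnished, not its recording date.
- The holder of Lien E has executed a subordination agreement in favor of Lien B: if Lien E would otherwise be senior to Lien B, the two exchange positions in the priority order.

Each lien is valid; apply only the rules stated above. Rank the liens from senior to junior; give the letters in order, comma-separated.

Adjusting effective dates: A's effective date is Feb 9, 2023, when work began; E was recorded 212 days after the deed — beyond 45 days — so no relation-back applies.
By effective date: D (May 17, 2022), A (Feb 9, 2023), B (Feb 15, 2023), E (Feb 17, 2023), C (Sep 26, 2023).
E is already junior to B, so the subordination agreement changes nothing.

D, A, B, E, C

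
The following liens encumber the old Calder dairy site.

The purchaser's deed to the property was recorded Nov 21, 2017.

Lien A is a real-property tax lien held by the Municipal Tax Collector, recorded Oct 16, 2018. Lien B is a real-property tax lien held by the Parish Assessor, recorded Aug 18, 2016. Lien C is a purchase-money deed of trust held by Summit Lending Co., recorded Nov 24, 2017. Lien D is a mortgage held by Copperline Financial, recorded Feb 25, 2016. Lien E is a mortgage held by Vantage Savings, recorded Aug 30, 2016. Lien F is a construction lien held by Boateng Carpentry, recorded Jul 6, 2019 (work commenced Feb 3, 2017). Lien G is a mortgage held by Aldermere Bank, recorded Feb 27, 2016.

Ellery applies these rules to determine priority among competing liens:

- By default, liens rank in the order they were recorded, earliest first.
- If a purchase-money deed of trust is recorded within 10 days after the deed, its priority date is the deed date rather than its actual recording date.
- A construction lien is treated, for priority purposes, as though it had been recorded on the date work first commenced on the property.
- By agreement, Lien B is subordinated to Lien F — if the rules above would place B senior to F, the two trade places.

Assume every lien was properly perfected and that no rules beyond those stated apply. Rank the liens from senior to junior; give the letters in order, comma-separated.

D, G, F, E, B, C, A

Effective dates after the stated exceptions: C's effective date is the deed date, Nov 21, 2017; F's effective date is Feb 3, 2017, when work began.
Ordering by effective date: D (Feb 25, 2016), G (Feb 27, 2016), B (Aug 18, 2016), E (Aug 30, 2016), F (Feb 3, 2017), C (Nov 21, 2017), A (Oct 16, 2018).
The subordination applies — B was senior to F — so B and F swap.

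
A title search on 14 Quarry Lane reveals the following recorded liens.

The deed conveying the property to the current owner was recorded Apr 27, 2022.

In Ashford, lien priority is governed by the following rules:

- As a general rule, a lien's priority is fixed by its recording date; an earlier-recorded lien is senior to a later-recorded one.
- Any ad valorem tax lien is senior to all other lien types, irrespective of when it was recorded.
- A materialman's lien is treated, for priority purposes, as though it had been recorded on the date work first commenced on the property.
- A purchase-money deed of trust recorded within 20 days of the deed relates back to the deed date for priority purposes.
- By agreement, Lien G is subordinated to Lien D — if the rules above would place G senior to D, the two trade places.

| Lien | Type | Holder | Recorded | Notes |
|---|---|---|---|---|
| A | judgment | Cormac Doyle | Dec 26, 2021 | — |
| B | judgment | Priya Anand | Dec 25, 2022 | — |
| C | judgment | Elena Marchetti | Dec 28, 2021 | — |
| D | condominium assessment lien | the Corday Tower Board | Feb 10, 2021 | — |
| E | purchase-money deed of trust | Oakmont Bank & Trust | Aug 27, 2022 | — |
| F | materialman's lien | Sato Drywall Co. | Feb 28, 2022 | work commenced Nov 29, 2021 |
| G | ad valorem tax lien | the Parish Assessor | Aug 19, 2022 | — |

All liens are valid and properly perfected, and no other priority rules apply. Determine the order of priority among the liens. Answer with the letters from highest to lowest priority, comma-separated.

D, G, F, A, C, E, B

First, effective dates: E missed the 20-day window (122 days after the deed), so its recording date stands; F's effective date is Nov 29, 2021, when work began.
As an ad valorem tax lien, G is senior to every other lien.
Among the remaining liens, by effective date: D (Feb 10, 2021), F (Nov 29, 2021), A (Dec 26, 2021), C (Dec 28, 2021), E (Aug 27, 2022), B (Dec 25, 2022).
The subordination applies — G was senior to D — so G and D swap.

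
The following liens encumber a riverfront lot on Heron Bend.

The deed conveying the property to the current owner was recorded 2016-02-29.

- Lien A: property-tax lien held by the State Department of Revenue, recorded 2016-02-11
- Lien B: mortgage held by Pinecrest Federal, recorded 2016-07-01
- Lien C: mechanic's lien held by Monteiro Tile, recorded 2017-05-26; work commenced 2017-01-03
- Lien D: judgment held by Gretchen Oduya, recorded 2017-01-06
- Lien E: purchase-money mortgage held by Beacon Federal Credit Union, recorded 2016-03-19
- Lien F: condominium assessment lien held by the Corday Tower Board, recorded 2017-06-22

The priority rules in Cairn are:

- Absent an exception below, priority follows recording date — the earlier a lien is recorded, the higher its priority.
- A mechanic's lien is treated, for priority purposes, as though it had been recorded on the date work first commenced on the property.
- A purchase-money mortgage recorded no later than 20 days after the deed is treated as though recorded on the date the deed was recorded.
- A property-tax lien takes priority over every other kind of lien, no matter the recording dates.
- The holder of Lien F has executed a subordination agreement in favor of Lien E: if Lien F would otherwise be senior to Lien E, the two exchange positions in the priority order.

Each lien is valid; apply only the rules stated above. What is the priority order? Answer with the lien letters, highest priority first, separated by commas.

First, effective dates: C's effective date is 2017-01-03, when work began; E's effective date is the deed date, 2016-02-29.
A is a property-tax lien and takes priority over every other lien.
Among the remaining liens, by effective date: E (2016-02-29), B (2016-07-01), C (2017-01-03), D (2017-01-06), F (2017-06-22).
Since F is not senior to E, the subordination leaves the order unchanged.

A, E, B, C, D, F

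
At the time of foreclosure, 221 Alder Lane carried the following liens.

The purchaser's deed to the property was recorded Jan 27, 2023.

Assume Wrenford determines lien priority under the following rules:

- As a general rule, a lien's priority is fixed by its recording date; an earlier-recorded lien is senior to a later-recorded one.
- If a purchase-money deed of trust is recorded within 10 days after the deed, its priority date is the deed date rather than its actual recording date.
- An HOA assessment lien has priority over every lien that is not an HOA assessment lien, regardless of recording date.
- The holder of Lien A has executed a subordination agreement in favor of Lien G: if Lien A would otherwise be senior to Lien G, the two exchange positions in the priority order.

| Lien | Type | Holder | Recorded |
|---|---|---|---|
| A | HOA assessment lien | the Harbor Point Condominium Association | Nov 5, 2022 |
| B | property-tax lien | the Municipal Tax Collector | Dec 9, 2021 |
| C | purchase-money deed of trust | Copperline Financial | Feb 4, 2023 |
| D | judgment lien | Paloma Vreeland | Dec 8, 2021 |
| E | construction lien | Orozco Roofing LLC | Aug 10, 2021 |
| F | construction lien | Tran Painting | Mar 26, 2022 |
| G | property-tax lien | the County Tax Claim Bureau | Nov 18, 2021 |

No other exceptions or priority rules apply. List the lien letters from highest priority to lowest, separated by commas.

Adjusting effective dates: C's effective date is the deed date, Jan 27, 2023.
As an HOA assessment lien, A is senior to every other lien.
The other liens, earliest effective date first: E (Aug 10, 2021), G (Nov 18, 2021), D (Dec 8, 2021), B (Dec 9, 2021), F (Mar 26, 2022), C (Jan 27, 2023).
Because A would otherwise rank above G, the subordination swaps them.

G, E, A, D, B, F, C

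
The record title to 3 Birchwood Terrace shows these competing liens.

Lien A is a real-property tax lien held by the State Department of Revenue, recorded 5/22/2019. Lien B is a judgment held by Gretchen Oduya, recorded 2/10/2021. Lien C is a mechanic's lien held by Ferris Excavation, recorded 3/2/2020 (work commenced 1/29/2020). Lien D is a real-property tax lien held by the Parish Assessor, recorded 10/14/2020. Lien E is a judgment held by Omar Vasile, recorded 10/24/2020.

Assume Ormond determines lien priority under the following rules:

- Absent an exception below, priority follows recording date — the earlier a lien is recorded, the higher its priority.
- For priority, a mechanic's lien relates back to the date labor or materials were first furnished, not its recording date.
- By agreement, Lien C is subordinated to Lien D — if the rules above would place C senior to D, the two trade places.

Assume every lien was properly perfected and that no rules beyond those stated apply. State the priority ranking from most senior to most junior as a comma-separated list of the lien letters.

A, D, C, E, B

Effective dates: C's effective date is 1/29/2020, when work began.
Ordering by effective date: A (5/22/2019), C (1/29/2020), D (10/14/2020), E (10/24/2020), B (2/10/2021).
C is senior to D before the subordination, so the two trade places.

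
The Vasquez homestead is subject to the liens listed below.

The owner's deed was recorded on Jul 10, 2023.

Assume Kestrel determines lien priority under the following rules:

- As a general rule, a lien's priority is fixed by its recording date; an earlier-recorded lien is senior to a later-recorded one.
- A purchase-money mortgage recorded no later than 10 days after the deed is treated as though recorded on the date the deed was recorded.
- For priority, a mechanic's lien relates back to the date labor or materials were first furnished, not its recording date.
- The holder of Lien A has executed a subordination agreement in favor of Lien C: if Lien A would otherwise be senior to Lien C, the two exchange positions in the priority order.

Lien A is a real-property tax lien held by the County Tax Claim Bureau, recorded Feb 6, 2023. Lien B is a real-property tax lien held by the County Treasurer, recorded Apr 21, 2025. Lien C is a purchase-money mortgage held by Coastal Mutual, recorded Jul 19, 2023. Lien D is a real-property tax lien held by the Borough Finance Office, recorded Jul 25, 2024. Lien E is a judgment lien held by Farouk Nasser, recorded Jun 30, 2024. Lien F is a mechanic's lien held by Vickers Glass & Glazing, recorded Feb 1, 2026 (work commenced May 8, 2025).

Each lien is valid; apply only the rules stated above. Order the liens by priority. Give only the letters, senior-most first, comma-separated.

Adjusting effective dates: C relates back to the deed date Jul 10, 2023; F relates back to May 8, 2025 (work commenced).
By effective date, earliest first: A (Feb 6, 2023), C (Jul 10, 2023), E (Jun 30, 2024), D (Jul 25, 2024), B (Apr 21, 2025), F (May 8, 2025).
A is senior to C before the subordination, so the two trade places.

C, A, E, D, B, F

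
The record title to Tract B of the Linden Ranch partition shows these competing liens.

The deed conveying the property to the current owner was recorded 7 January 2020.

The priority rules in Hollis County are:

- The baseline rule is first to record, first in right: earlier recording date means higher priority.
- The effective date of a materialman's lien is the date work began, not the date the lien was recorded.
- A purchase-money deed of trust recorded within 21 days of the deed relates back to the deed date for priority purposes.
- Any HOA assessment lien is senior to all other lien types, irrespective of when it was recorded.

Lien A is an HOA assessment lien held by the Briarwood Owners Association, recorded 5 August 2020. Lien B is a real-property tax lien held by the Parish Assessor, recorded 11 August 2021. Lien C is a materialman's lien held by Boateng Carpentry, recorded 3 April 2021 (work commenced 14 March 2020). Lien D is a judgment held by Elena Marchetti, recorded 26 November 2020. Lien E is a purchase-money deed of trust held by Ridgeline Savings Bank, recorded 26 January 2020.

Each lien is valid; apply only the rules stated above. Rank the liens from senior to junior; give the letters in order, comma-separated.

A, E, C, D, B

Effective dates: C is treated as recorded 14 March 2020, the work-commencement date; E was recorded within the 21-day window, so its effective date is the deed date 7 January 2020.
A, as an HOA assessment lien, has superpriority and ranks first.
Ordering the rest by effective date: E (7 January 2020), C (14 March 2020), D (26 November 2020), B (11 August 2021).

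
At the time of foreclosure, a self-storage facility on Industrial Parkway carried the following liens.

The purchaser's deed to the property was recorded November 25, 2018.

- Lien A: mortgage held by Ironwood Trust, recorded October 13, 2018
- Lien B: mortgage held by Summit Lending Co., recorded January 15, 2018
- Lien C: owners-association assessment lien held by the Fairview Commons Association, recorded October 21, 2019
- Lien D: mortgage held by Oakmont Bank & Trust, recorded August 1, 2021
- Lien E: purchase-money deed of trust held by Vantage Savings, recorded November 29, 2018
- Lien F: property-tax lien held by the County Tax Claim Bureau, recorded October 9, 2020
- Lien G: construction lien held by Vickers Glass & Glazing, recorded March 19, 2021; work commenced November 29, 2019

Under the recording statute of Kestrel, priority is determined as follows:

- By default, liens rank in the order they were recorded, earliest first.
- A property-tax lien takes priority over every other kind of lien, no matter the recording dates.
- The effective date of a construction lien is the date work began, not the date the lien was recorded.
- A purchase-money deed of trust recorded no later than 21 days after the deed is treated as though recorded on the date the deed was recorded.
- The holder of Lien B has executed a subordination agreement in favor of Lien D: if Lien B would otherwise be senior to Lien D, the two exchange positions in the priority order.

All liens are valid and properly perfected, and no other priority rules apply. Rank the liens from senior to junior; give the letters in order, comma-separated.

F, D, A, E, C, G, B

Effective dates: E's effective date is the deed date, November 25, 2018; G relates back to November 29, 2019 (work commenced).
F, as a property-tax lien, has superpriority and ranks first.
Remaining liens by effective date: B (January 15, 2018), A (October 13, 2018), E (November 25, 2018), C (October 21, 2019), G (November 29, 2019), D (August 1, 2021).
The subordination applies — B was senior to D — so B and D swap.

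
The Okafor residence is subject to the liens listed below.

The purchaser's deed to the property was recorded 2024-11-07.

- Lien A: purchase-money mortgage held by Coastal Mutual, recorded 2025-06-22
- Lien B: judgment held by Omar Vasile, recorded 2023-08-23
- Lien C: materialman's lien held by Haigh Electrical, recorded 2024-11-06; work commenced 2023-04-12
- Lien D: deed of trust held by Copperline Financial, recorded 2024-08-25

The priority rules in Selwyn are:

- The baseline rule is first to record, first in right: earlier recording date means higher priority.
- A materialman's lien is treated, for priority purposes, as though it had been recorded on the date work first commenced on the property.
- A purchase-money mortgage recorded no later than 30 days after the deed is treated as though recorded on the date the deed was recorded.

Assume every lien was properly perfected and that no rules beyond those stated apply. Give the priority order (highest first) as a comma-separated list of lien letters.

C, B, D, A

Effective dates after the stated exceptions: A missed the 30-day window (227 days after the deed), so its recording date stands; C relates back to 2023-04-12 (work commenced).
By effective date, earliest first: C (2023-04-12), B (2023-08-23), D (2024-08-25), A (2025-06-22).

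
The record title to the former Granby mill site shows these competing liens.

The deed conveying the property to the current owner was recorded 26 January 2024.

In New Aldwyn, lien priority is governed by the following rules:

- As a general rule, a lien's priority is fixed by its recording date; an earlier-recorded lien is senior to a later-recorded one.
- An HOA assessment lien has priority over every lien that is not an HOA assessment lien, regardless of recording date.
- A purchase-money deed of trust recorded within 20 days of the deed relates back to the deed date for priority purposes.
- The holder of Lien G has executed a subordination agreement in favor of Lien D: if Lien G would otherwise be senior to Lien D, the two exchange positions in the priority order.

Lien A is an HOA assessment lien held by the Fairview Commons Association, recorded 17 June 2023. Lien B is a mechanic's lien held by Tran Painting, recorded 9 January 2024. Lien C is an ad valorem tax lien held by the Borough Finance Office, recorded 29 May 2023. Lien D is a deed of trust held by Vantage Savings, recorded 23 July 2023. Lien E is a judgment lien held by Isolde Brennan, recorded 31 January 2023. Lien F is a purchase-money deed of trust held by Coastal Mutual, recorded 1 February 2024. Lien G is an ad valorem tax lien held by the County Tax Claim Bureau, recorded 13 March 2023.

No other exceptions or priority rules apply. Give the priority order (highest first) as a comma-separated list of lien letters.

First, effective dates: F relates back to the deed date 26 January 2024.
A, as an HOA assessment lien, has superpriority and ranks first.
Remaining liens by effective date: E (31 January 2023), G (13 March 2023), C (29 May 2023), D (23 July 2023), B (9 January 2024), F (26 January 2024).
Because G would otherwise rank above D, the subordination swaps them.

A, E, D, C, G, B, F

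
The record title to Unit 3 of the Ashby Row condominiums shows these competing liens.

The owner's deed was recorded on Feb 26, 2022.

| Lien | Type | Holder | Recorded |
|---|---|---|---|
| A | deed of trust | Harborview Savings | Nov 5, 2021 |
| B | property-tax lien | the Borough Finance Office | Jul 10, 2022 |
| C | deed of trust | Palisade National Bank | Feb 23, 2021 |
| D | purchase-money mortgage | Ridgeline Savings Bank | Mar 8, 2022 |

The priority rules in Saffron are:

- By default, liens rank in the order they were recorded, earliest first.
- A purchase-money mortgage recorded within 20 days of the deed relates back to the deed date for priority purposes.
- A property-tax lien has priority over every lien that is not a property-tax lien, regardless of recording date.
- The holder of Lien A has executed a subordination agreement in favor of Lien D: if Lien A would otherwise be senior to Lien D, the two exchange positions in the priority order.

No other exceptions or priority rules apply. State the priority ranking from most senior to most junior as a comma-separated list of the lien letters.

First, effective dates: D was recorded within the 20-day window, so its effective date is the deed date Feb 26, 2022.
As a property-tax lien, B is senior to every other lien.
The other liens, earliest effective date first: C (Feb 23, 2021), A (Nov 5, 2021), D (Feb 26, 2022).
Because A would otherwise rank above D, the subordination swaps them.

B, C, D, A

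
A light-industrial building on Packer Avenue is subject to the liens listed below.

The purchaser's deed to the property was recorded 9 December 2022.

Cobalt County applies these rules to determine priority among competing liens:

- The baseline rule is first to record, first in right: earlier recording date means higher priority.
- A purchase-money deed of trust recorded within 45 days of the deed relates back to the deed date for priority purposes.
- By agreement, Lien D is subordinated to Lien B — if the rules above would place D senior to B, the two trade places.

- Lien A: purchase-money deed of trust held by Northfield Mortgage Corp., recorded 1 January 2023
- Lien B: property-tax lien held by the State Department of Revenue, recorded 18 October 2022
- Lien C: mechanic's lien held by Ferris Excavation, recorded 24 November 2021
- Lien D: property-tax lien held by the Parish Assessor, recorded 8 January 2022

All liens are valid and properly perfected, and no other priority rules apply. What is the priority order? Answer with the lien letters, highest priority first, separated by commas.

Adjusting effective dates: A relates back to the deed date 9 December 2022.
By effective date: C (24 November 2021), D (8 January 2022), B (18 October 2022), A (9 December 2022).
Because D would otherwise rank above B, the subordination swaps them.

C, B, D, A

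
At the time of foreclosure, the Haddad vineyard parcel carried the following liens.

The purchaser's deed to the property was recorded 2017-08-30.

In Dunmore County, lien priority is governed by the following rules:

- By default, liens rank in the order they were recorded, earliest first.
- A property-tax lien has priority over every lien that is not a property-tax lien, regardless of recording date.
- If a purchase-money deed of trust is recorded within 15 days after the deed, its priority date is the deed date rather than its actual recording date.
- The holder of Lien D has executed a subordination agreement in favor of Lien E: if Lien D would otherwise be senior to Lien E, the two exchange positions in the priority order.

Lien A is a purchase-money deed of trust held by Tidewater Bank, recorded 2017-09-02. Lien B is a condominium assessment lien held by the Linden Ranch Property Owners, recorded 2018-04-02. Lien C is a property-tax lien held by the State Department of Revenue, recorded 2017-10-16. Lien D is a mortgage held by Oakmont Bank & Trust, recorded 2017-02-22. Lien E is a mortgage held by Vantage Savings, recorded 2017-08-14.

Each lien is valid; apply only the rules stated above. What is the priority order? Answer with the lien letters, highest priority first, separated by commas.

Adjusting effective dates: A relates back to the deed date 2017-08-30.
C, as a property-tax lien, has superpriority and ranks first.
Ordering the rest by effective date: D (2017-02-22), E (2017-08-14), A (2017-08-30), B (2018-04-02).
The subordination applies — D was senior to E — so D and E swap.

C, E, D, A, B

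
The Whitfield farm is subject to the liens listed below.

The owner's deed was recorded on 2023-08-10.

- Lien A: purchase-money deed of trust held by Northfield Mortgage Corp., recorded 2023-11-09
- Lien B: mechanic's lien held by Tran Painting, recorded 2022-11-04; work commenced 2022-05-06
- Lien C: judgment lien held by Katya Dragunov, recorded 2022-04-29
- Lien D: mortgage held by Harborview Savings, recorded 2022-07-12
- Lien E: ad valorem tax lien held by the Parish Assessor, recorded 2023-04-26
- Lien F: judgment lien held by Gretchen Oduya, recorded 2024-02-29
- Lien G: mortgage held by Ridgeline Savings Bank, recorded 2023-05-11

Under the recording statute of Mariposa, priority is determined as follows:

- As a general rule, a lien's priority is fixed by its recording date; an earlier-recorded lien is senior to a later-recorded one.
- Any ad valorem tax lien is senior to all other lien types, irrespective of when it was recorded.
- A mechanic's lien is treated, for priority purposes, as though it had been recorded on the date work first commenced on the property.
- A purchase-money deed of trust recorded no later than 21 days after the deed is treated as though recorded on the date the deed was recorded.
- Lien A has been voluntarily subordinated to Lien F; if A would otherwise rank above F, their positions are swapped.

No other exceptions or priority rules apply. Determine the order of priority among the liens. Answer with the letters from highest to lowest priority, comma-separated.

First, effective dates: A was recorded 91 days after the deed, outside the 21-day window, so it keeps its recording date; B's effective date is 2022-05-06, when work began.
E, as an ad valorem tax lien, has superpriority and ranks first.
Among the remaining liens, by effective date: C (2022-04-29), B (2022-05-06), D (2022-07-12), G (2023-05-11), A (2023-11-09), F (2024-02-29).
A would otherwise be senior to F, so under the subordination agreement A and F exchange positions.

E, C, B, D, G, F, A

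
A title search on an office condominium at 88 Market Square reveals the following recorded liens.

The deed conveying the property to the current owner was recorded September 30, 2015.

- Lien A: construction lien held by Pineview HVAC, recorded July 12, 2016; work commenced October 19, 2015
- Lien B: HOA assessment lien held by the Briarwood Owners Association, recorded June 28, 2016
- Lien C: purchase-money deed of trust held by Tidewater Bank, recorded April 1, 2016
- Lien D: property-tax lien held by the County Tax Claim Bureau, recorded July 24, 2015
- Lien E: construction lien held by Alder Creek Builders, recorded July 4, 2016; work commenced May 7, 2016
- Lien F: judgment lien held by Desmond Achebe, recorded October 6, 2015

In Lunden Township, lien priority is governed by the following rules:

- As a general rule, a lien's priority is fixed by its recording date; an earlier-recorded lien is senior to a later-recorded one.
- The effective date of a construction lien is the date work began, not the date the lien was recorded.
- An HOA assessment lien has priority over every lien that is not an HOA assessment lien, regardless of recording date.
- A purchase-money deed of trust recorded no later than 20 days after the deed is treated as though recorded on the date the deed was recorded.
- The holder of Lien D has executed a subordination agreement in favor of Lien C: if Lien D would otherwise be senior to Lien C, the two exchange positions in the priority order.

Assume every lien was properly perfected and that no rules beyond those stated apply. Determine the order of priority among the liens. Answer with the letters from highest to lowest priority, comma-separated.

Effective dates: A is treated as recorded October 19, 2015, the work-commencement date; C was recorded 184 days after the deed — beyond 20 days — so no relation-back applies; E is treated as recorded May 7, 2016, the work-commencement date.
As an HOA assessment lien, B is senior to every other lien.
Ordering the rest by effective date: D (July 24, 2015), F (October 6, 2015), A (October 19, 2015), C (April 1, 2016), E (May 7, 2016).
Because D would otherwise rank above C, the subordination swaps them.

B, C, F, A, D, E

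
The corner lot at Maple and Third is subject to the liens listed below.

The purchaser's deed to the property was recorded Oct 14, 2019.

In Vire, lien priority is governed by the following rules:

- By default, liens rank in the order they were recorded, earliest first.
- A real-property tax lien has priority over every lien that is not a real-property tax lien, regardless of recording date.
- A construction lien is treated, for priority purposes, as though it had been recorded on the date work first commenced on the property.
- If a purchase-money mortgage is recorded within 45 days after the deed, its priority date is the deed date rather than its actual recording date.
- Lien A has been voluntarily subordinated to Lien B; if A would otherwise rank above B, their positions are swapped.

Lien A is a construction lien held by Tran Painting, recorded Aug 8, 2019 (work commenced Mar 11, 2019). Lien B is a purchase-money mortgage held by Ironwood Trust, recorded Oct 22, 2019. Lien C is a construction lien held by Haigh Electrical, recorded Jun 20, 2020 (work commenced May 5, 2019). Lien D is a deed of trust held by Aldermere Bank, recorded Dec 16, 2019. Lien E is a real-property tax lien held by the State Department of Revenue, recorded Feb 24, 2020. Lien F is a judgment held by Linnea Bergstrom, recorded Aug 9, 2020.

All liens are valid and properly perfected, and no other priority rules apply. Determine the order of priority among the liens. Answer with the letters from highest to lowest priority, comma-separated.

Adjusting effective dates: A's effective date is Mar 11, 2019, when work began; B relates back to the deed date Oct 14, 2019; C's effective date is May 5, 2019, when work began.
E, as a real-property tax lien, has superpriority and ranks first.
Among the remaining liens, by effective date: A (Mar 11, 2019), C (May 5, 2019), B (Oct 14, 2019), D (Dec 16, 2019), F (Aug 9, 2020).
A would otherwise be senior to B, so under the subordination agreement A and B exchange positions.

E, B, C, A, D, F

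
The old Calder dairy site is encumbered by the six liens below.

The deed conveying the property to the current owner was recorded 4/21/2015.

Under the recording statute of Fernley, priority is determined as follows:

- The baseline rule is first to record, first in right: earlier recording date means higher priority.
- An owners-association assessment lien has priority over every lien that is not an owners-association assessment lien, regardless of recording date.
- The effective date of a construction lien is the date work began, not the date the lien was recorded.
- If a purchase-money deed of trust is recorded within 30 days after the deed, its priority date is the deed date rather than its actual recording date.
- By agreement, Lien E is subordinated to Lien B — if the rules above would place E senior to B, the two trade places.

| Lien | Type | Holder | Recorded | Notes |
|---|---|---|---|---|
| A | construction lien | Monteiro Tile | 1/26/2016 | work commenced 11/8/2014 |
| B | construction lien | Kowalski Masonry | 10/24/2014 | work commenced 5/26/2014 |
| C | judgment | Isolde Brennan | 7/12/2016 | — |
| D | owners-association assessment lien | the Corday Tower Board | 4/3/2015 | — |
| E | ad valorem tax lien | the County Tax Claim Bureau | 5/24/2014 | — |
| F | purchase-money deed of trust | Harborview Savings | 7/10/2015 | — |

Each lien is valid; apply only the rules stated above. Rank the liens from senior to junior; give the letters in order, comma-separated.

D, B, E, A, F, C

Effective dates after the stated exceptions: A is treated as recorded 11/8/2014, the work-commencement date; B relates back to 5/26/2014 (work commenced); F missed the 30-day window (80 days after the deed), so its recording date stands.
D, as an owners-association assessment lien, has superpriority and ranks first.
Among the remaining liens, by effective date: E (5/24/2014), B (5/26/2014), A (11/8/2014), F (7/10/2015), C (7/12/2016).
Because E would otherwise rank above B, the subordination swaps them.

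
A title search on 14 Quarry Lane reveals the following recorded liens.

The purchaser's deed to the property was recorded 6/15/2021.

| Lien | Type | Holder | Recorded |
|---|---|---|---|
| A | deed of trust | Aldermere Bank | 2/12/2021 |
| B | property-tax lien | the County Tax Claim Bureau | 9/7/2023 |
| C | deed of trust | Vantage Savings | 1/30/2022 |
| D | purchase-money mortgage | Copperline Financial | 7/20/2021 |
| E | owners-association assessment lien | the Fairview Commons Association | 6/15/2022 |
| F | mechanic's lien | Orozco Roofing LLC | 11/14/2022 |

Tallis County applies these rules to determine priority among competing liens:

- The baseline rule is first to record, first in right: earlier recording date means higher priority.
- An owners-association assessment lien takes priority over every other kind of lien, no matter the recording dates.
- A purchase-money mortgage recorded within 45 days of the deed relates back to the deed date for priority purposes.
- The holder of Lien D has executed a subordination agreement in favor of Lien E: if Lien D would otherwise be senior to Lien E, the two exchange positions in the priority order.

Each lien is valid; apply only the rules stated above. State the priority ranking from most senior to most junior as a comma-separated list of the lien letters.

Effective dates: D's effective date is the deed date, 6/15/2021.
E is an owners-association assessment lien and takes priority over every other lien.
Ordering the rest by effective date: A (2/12/2021), D (6/15/2021), C (1/30/2022), F (11/14/2022), B (9/7/2023).
D already ranks below E; the subordination has no effect.

E, A, D, C, F, B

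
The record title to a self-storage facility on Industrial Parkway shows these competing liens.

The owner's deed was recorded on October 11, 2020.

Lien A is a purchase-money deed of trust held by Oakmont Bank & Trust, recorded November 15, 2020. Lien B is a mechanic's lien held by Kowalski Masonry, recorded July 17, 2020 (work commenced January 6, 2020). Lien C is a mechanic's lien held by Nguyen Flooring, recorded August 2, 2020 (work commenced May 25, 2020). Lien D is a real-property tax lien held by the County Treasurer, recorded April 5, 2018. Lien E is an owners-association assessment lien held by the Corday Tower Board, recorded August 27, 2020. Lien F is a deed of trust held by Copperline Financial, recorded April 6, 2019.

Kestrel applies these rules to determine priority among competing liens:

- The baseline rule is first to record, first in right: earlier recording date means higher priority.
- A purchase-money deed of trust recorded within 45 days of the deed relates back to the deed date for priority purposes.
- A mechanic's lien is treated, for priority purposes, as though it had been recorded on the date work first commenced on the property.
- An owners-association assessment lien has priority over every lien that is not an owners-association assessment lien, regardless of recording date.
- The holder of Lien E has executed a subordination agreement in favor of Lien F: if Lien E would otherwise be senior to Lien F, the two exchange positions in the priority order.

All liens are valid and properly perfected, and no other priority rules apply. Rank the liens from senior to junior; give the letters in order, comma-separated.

Effective dates: A relates back to the deed date October 11, 2020; B's effective date is January 6, 2020, when work began; C's effective date is May 25, 2020, when work began.
E is an owners-association assessment lien and takes priority over every other lien.
The other liens, earliest effective date first: D (April 5, 2018), F (April 6, 2019), B (January 6, 2020), C (May 25, 2020), A (October 11, 2020).
Because E would otherwise rank above F, the subordination swaps them.

F, D, E, B, C, A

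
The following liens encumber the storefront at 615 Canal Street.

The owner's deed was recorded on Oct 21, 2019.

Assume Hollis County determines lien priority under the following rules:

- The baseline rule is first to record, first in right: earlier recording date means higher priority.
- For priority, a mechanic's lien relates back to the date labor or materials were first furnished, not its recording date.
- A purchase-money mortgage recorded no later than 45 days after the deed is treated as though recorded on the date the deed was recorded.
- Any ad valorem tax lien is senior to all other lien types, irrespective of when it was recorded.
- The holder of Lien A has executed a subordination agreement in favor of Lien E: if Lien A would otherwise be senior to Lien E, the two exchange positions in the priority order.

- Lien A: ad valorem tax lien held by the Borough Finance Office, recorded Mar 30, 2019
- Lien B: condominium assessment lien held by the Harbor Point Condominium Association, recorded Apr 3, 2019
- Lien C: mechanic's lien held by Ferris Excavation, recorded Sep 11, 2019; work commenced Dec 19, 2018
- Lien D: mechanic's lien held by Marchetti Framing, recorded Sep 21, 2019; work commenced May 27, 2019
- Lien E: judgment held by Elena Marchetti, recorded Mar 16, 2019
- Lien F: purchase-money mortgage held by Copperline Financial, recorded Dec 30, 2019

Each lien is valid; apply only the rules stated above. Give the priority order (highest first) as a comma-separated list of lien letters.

E, C, A, B, D, F

First, effective dates: C's effective date is Dec 19, 2018, when work began; D is treated as recorded May 27, 2019, the work-commencement date; F was recorded 70 days after the deed — beyond 45 days — so no relation-back applies.
A is an ad valorem tax lien and takes priority over every other lien.
Among the remaining liens, by effective date: C (Dec 19, 2018), E (Mar 16, 2019), B (Apr 3, 2019), D (May 27, 2019), F (Dec 30, 2019).
A is senior to E before the subordination, so the two trade places.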